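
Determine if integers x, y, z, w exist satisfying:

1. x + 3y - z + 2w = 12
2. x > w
Yes

Take x = 1, y = 0, z = -11, w = 0. Substituting into each constraint:
  (1) 1 + 3(0) + 11 + 2(0) = 12 ✓
  (2) 1 > 0 ✓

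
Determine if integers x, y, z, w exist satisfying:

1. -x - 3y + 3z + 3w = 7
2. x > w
Yes

Take x = 2, y = -2, z = 0, w = 1. Substituting into each constraint:
  (1) (-2) - 3(-2) + 3(0) + 3(1) = 7 ✓
  (2) 2 > 1 ✓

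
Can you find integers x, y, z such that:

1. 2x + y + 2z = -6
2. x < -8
Yes

Take x = -9, y = 0, z = 6. Substituting into each constraint:
  (1) 2(-9) + 0 + 2(6) = -6 ✓
  (2) -9 < -8 ✓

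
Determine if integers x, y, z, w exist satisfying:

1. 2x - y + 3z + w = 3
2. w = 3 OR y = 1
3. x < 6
Yes

Take x = 0, y = 1, z = 2, w = -2. Substituting into each constraint:
  (1) 2(0) + (-1) + 3(2) + (-2) = 3 ✓
  (2) y = 1, target 1 ✓ (second branch holds)
  (3) 0 < 6 ✓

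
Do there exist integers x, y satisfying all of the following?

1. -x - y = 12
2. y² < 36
Yes

Take x = -12, y = 0. Substituting into each constraint:
  (1) 12 + 0 = 12 ✓
  (2) y² = (0)² = 0, and 0 < 36 ✓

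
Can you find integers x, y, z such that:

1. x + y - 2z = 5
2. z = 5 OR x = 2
Yes

Take x = 1, y = 14, z = 5. Substituting into each constraint:
  (1) 1 + 14 - 2(5) = 5 ✓
  (2) z = 5, target 5 ✓ (first branch holds)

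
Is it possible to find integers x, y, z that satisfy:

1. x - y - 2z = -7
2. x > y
Yes

Take x = 1, y = 0, z = 4. Substituting into each constraint:
  (1) 1 + 0 - 2(4) = -7 ✓
  (2) 1 > 0 ✓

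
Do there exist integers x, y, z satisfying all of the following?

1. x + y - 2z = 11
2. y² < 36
Yes

Take x = 11, y = 0, z = 0. Substituting into each constraint:
  (1) 11 + 0 - 2(0) = 11 ✓
  (2) y² = (0)² = 0, and 0 < 36 ✓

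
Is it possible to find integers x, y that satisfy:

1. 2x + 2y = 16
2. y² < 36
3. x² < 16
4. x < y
Yes

Take x = 3, y = 5. Substituting into each constraint:
  (1) 2(3) + 2(5) = 16 ✓
  (2) y² = (5)² = 25, and 25 < 36 ✓
  (3) x² = (3)² = 9, and 9 < 16 ✓
  (4) 3 < 5 ✓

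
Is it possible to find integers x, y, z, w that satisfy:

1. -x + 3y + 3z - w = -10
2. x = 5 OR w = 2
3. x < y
Yes

Take x = 2, y = 3, z = -5, w = 2. Substituting into each constraint:
  (1) (-2) + 3(3) + 3(-5) + (-2) = -10 ✓
  (2) w = 2, target 2 ✓ (second branch holds)
  (3) 2 < 3 ✓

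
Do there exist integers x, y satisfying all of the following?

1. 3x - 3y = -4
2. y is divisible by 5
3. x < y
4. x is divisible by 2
No

Even the single constraint (3x - 3y = -4) is infeasible over the integers.

  - 3x - 3y = -4: every term on the left is divisible by 3, so the LHS ≡ 0 (mod 3), but the RHS -4 is not — no integer solution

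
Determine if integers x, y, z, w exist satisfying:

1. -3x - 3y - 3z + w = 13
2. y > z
Yes

Take x = 0, y = 1, z = 0, w = 16. Substituting into each constraint:
  (1) -3(0) - 3(1) - 3(0) + 16 = 13 ✓
  (2) 1 > 0 ✓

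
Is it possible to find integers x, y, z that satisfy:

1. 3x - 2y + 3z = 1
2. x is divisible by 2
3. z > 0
Yes

Take x = 0, y = 1, z = 1. Substituting into each constraint:
  (1) 3(0) - 2(1) + 3(1) = 1 ✓
  (2) 0 = 2 × 0, remainder 0 ✓
  (3) 1 > 0 ✓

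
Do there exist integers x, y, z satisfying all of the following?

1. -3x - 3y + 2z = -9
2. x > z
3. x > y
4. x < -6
Yes

Take x = -7, y = -8, z = -27. Substituting into each constraint:
  (1) -3(-7) - 3(-8) + 2(-27) = -9 ✓
  (2) -7 > -27 ✓
  (3) -7 > -8 ✓
  (4) -7 < -6 ✓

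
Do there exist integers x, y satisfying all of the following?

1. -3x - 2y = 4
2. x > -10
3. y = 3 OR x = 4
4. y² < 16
No

A contradictory subset is {-3x - 2y = 4, y = 3 OR x = 4, y² < 16}. No integer assignment can satisfy these jointly:

  - -3x - 2y = 4: is a linear equation tying the variables together
  - y = 3 OR x = 4: forces a choice: either y = 3 or x = 4
  - y² < 16: restricts y to |y| ≤ 3

Split on the disjunction (y = 3 OR x = 4):
  • If y = 3: with y = 3, every remaining term of the linear equation is divisible by 3, so the left side is ≡ 0 (mod 3); but the right side 10 ≡ 1 (mod 3). No integers can satisfy it.
  • If x = 4: the equation forces y = -8, but y² < 16 requires |y| ≤ 3.
Both branches are infeasible, so the system has no integer solution.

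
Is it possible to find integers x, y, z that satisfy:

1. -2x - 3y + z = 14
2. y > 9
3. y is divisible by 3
Yes

Take x = -25, y = 12, z = 0. Substituting into each constraint:
  (1) -2(-25) - 3(12) + 0 = 14 ✓
  (2) 12 > 9 ✓
  (3) 12 = 3 × 4, remainder 0 ✓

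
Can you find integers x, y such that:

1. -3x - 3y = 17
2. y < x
No

Even the single constraint (-3x - 3y = 17) is infeasible over the integers.

  - -3x - 3y = 17: every term on the left is divisible by 3, so the LHS ≡ 0 (mod 3), but the RHS 17 is not — no integer solution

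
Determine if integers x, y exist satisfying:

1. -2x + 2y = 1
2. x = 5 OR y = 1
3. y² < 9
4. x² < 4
No

Even the single constraint (-2x + 2y = 1) is infeasible over the integers.

  - -2x + 2y = 1: every term on the left is divisible by 2, so the LHS ≡ 0 (mod 2), but the RHS 1 is not — no integer solution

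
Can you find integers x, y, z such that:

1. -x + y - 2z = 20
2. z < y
Yes

Take x = -19, y = 1, z = 0. Substituting into each constraint:
  (1) 19 + 1 - 2(0) = 20 ✓
  (2) 0 < 1 ✓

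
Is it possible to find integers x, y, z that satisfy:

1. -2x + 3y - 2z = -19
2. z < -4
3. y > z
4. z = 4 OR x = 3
Yes

Take x = 3, y = -15, z = -16. Substituting into each constraint:
  (1) -2(3) + 3(-15) - 2(-16) = -19 ✓
  (2) -16 < -4 ✓
  (3) -15 > -16 ✓
  (4) x = 3, target 3 ✓ (second branch holds)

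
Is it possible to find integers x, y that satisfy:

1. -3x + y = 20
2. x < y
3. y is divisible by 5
Yes

Take x = -5, y = 5. Substituting into each constraint:
  (1) -3(-5) + 5 = 20 ✓
  (2) -5 < 5 ✓
  (3) 5 = 5 × 1, remainder 0 ✓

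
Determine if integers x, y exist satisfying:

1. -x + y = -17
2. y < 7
Yes

Take x = 0, y = -17. Substituting into each constraint:
  (1) 0 + (-17) = -17 ✓
  (2) -17 < 7 ✓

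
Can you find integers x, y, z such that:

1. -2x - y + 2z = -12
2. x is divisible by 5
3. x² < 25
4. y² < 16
Yes

Take x = 0, y = 0, z = -6. Substituting into each constraint:
  (1) -2(0) + 0 + 2(-6) = -12 ✓
  (2) 0 = 5 × 0, remainder 0 ✓
  (3) x² = (0)² = 0, and 0 < 25 ✓
  (4) y² = (0)² = 0, and 0 < 16 ✓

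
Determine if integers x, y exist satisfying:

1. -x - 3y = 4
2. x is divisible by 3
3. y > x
No

A contradictory subset is {-x - 3y = 4, x is divisible by 3}. No integer assignment can satisfy these jointly:

  - -x - 3y = 4: is a linear equation tying the variables together
  - x is divisible by 3: restricts x to multiples of 3

Modular obstruction: writing x = 3x', every remaining term of the linear equation is divisible by 3, so the left side is ≡ 0 (mod 3); but the right side 4 ≡ 1 (mod 3). No integers can satisfy it.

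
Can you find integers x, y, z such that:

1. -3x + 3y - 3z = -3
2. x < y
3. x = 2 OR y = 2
Yes

Take x = 1, y = 2, z = 2. Substituting into each constraint:
  (1) -3(1) + 3(2) - 3(2) = -3 ✓
  (2) 1 < 2 ✓
  (3) y = 2, target 2 ✓ (second branch holds)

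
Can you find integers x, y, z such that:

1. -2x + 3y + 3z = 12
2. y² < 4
Yes

Take x = 0, y = 0, z = 4. Substituting into each constraint:
  (1) -2(0) + 3(0) + 3(4) = 12 ✓
  (2) y² = (0)² = 0, and 0 < 4 ✓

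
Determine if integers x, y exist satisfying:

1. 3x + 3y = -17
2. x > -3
No

Even the single constraint (3x + 3y = -17) is infeasible over the integers.

  - 3x + 3y = -17: every term on the left is divisible by 3, so the LHS ≡ 0 (mod 3), but the RHS -17 is not — no integer solution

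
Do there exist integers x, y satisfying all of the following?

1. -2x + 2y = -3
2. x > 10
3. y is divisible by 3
No

Even the single constraint (-2x + 2y = -3) is infeasible over the integers.

  - -2x + 2y = -3: every term on the left is divisible by 2, so the LHS ≡ 0 (mod 2), but the RHS -3 is not — no integer solution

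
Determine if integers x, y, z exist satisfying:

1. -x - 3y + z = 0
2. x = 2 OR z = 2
Yes

Take x = -1, y = 1, z = 2. Substituting into each constraint:
  (1) 1 - 3(1) + 2 = 0 ✓
  (2) z = 2, target 2 ✓ (second branch holds)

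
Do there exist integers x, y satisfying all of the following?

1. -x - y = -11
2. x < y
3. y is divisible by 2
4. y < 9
Yes

Take x = 5, y = 6. Substituting into each constraint:
  (1) (-5) + (-6) = -11 ✓
  (2) 5 < 6 ✓
  (3) 6 = 2 × 3, remainder 0 ✓
  (4) 6 < 9 ✓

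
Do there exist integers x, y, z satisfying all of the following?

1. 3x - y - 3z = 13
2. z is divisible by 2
Yes

Take x = 5, y = 2, z = 0. Substituting into each constraint:
  (1) 3(5) + (-2) - 3(0) = 13 ✓
  (2) 0 = 2 × 0, remainder 0 ✓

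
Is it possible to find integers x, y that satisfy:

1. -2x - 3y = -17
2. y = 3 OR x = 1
Yes

Take x = 1, y = 5. Substituting into each constraint:
  (1) -2(1) - 3(5) = -17 ✓
  (2) x = 1, target 1 ✓ (second branch holds)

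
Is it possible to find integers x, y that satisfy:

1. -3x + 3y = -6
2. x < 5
Yes

Take x = 2, y = 0. Substituting into each constraint:
  (1) -3(2) + 3(0) = -6 ✓
  (2) 2 < 5 ✓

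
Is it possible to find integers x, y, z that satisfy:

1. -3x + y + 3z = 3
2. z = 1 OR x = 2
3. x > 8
Yes

Take x = 9, y = 27, z = 1. Substituting into each constraint:
  (1) -3(9) + 27 + 3(1) = 3 ✓
  (2) z = 1, target 1 ✓ (first branch holds)
  (3) 9 > 8 ✓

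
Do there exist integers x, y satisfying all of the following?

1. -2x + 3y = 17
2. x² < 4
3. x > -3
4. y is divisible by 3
No

A contradictory subset is {-2x + 3y = 17, x² < 4, y is divisible by 3}. No integer assignment can satisfy these jointly:

  - -2x + 3y = 17: is a linear equation tying the variables together
  - x² < 4: restricts x to |x| ≤ 1
  - y is divisible by 3: restricts y to multiples of 3

The bounds confine x to {-1, 0, 1}. For each value, substitute into the equation:
  • x = -1: the equation forces y = 5, but 3 does not divide 5.
  • x = 0: the equation gives 3y = 17, so y would not be an integer.
  • x = 1: the equation gives 3y = 19, so y would not be an integer.
Every case fails, so no integer solution exists.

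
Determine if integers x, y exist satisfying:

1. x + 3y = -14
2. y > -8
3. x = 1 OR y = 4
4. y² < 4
No

A contradictory subset is {x + 3y = -14, x = 1 OR y = 4, y² < 4}. No integer assignment can satisfy these jointly:

  - x + 3y = -14: is a linear equation tying the variables together
  - x = 1 OR y = 4: forces a choice: either x = 1 or y = 4
  - y² < 4: restricts y to |y| ≤ 1

Split on the disjunction (x = 1 OR y = 4):
  • If x = 1: the equation forces y = -5, but y² < 4 requires |y| ≤ 1.
  • If y = 4: this contradicts y² < 4, which requires |y| ≤ 1.
Both branches are infeasible, so the system has no integer solution.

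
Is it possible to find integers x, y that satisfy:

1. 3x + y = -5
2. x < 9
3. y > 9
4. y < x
No

A contradictory subset is {3x + y = -5, y > 9, y < x}. No integer assignment can satisfy these jointly:

  - 3x + y = -5: is a linear equation tying the variables together
  - y > 9: bounds one variable relative to a constant
  - y < x: bounds one variable relative to another variable

Propagating the comparison: x > y and y ≥ 10 give x ≥ 11. Range argument: with x ∈ [11, ∞], y ∈ [10, ∞], the left side of the equation is at least 43, but the right side is -5 < 43. No integer solution exists.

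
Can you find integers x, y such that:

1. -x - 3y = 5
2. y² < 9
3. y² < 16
Yes

Take x = -5, y = 0. Substituting into each constraint:
  (1) 5 - 3(0) = 5 ✓
  (2) y² = (0)² = 0, and 0 < 9 ✓
  (3) y² = (0)² = 0, and 0 < 16 ✓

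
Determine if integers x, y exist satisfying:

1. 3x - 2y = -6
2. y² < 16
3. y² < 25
Yes

Take x = 0, y = 3. Substituting into each constraint:
  (1) 3(0) - 2(3) = -6 ✓
  (2) y² = (3)² = 9, and 9 < 16 ✓
  (3) y² = (3)² = 9, and 9 < 25 ✓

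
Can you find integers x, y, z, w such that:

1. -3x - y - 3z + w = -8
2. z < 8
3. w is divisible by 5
Yes

Take x = 0, y = 2, z = 2, w = 0. Substituting into each constraint:
  (1) -3(0) + (-2) - 3(2) + 0 = -8 ✓
  (2) 2 < 8 ✓
  (3) 0 = 5 × 0, remainder 0 ✓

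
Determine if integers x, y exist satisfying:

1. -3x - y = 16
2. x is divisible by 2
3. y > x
Yes

Take x = -6, y = 2. Substituting into each constraint:
  (1) -3(-6) + (-2) = 16 ✓
  (2) -6 = 2 × -3, remainder 0 ✓
  (3) 2 > -6 ✓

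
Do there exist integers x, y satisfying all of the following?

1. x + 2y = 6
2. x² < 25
Yes

Take x = 0, y = 3. Substituting into each constraint:
  (1) 0 + 2(3) = 6 ✓
  (2) x² = (0)² = 0, and 0 < 25 ✓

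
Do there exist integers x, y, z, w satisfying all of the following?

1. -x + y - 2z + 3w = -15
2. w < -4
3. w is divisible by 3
Yes

Take x = -3, y = 0, z = 0, w = -6. Substituting into each constraint:
  (1) 3 + 0 - 2(0) + 3(-6) = -15 ✓
  (2) -6 < -4 ✓
  (3) -6 = 3 × -2, remainder 0 ✓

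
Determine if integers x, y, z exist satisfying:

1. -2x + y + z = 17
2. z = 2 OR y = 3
Yes

Take x = 0, y = 15, z = 2. Substituting into each constraint:
  (1) -2(0) + 15 + 2 = 17 ✓
  (2) z = 2, target 2 ✓ (first branch holds)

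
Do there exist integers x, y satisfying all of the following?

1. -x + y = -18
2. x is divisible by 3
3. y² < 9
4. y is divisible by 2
Yes

Take x = 18, y = 0. Substituting into each constraint:
  (1) (-18) + 0 = -18 ✓
  (2) 18 = 3 × 6, remainder 0 ✓
  (3) y² = (0)² = 0, and 0 < 9 ✓
  (4) 0 = 2 × 0, remainder 0 ✓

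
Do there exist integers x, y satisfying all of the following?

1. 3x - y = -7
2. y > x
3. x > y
No

A contradictory subset is {y > x, x > y}. No integer assignment can satisfy these jointly:

  - y > x: bounds one variable relative to another variable
  - x > y: bounds one variable relative to another variable

Direct contradiction: y > x and x > y cannot both hold.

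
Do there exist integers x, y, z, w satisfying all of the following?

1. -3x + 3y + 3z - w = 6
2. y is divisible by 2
Yes

Take x = 0, y = 0, z = 2, w = 0. Substituting into each constraint:
  (1) -3(0) + 3(0) + 3(2) + 0 = 6 ✓
  (2) 0 = 2 × 0, remainder 0 ✓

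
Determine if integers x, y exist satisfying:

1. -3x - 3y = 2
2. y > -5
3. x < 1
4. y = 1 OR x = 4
No

Even the single constraint (-3x - 3y = 2) is infeasible over the integers.

  - -3x - 3y = 2: every term on the left is divisible by 3, so the LHS ≡ 0 (mod 3), but the RHS 2 is not — no integer solution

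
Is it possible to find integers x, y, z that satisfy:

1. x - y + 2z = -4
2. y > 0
Yes

Take x = 0, y = 4, z = 0. Substituting into each constraint:
  (1) 0 + (-4) + 2(0) = -4 ✓
  (2) 4 > 0 ✓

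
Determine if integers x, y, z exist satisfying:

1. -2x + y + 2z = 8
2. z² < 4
Yes

Take x = -4, y = 0, z = 0. Substituting into each constraint:
  (1) -2(-4) + 0 + 2(0) = 8 ✓
  (2) z² = (0)² = 0, and 0 < 4 ✓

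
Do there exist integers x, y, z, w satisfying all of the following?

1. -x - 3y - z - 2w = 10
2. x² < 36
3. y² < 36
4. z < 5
Yes

Take x = 2, y = -4, z = 0, w = 0. Substituting into each constraint:
  (1) (-2) - 3(-4) + 0 - 2(0) = 10 ✓
  (2) x² = (2)² = 4, and 4 < 36 ✓
  (3) y² = (-4)² = 16, and 16 < 36 ✓
  (4) 0 < 5 ✓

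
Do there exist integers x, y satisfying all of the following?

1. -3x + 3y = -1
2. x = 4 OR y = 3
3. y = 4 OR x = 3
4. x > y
No

Even the single constraint (-3x + 3y = -1) is infeasible over the integers.

  - -3x + 3y = -1: every term on the left is divisible by 3, so the LHS ≡ 0 (mod 3), but the RHS -1 is not — no integer solution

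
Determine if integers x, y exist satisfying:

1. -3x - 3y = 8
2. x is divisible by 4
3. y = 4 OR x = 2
No

Even the single constraint (-3x - 3y = 8) is infeasible over the integers.

  - -3x - 3y = 8: every term on the left is divisible by 3, so the LHS ≡ 0 (mod 3), but the RHS 8 is not — no integer solution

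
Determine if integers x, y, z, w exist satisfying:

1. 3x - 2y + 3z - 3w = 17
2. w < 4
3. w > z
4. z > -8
Yes

Take x = 0, y = -10, z = 0, w = 1. Substituting into each constraint:
  (1) 3(0) - 2(-10) + 3(0) - 3(1) = 17 ✓
  (2) 1 < 4 ✓
  (3) 1 > 0 ✓
  (4) 0 > -8 ✓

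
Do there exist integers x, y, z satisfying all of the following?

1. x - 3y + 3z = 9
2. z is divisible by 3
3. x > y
Yes

Take x = -3, y = -4, z = 0. Substituting into each constraint:
  (1) (-3) - 3(-4) + 3(0) = 9 ✓
  (2) 0 = 3 × 0, remainder 0 ✓
  (3) -3 > -4 ✓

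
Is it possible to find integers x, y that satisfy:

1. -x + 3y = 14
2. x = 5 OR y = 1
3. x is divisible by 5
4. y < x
No

A contradictory subset is {-x + 3y = 14, x = 5 OR y = 1, y < x}. No integer assignment can satisfy these jointly:

  - -x + 3y = 14: is a linear equation tying the variables together
  - x = 5 OR y = 1: forces a choice: either x = 5 or y = 1
  - y < x: bounds one variable relative to another variable

Split on the disjunction (x = 5 OR y = 1):
  • If x = 5: with x = 5, every remaining term of the linear equation is divisible by 3, so the left side is ≡ 0 (mod 3); but the right side 19 ≡ 1 (mod 3). No integers can satisfy it.
  • If y = 1: the equation forces x = -11, giving (y, x) = (1, -11), which violates x > y.
Both branches are infeasible, so the system has no integer solution.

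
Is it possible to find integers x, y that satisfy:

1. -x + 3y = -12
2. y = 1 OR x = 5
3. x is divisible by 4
No

The full constraint system is jointly infeasible over the integers. Each constraint and what it forces:

  - -x + 3y = -12: is a linear equation tying the variables together
  - y = 1 OR x = 5: forces a choice: either y = 1 or x = 5
  - x is divisible by 4: restricts x to multiples of 4

Split on the disjunction (y = 1 OR x = 5):
  • If y = 1: with y = 1, writing x = 4x', every remaining term of the linear equation is divisible by 4, so the left side is ≡ 0 (mod 4); but the right side -15 ≡ 1 (mod 4). No integers can satisfy it.
  • If x = 5: this contradicts the divisibility constraint — 5 is not a multiple of 4.
Both branches are infeasible, so the system has no integer solution.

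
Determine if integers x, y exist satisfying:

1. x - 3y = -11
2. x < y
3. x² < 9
Yes

Take x = -2, y = 3. Substituting into each constraint:
  (1) (-2) - 3(3) = -11 ✓
  (2) -2 < 3 ✓
  (3) x² = (-2)² = 4, and 4 < 9 ✓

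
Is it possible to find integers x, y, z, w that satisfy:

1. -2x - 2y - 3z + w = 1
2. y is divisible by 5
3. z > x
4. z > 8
Yes

Take x = 0, y = 0, z = 9, w = 28. Substituting into each constraint:
  (1) -2(0) - 2(0) - 3(9) + 28 = 1 ✓
  (2) 0 = 5 × 0, remainder 0 ✓
  (3) 9 > 0 ✓
  (4) 9 > 8 ✓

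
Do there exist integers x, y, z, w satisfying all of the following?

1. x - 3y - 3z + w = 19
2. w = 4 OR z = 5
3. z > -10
Yes

Take x = 0, y = 0, z = 5, w = 34. Substituting into each constraint:
  (1) 0 - 3(0) - 3(5) + 34 = 19 ✓
  (2) z = 5, target 5 ✓ (second branch holds)
  (3) 5 > -10 ✓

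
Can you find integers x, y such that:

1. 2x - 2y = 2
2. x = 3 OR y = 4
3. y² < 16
Yes

Take x = 3, y = 2. Substituting into each constraint:
  (1) 2(3) - 2(2) = 2 ✓
  (2) x = 3, target 3 ✓ (first branch holds)
  (3) y² = (2)² = 4, and 4 < 16 ✓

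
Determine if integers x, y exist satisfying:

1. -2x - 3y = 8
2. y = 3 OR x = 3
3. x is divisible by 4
No

The full constraint system is jointly infeasible over the integers. Each constraint and what it forces:

  - -2x - 3y = 8: is a linear equation tying the variables together
  - y = 3 OR x = 3: forces a choice: either y = 3 or x = 3
  - x is divisible by 4: restricts x to multiples of 4

Split on the disjunction (y = 3 OR x = 3):
  • If y = 3: with y = 3, writing x = 4x', every remaining term of the linear equation is divisible by 8, so the left side is ≡ 0 (mod 8); but the right side 17 ≡ 1 (mod 8). No integers can satisfy it.
  • If x = 3: this contradicts the divisibility constraint — 3 is not a multiple of 4.
Both branches are infeasible, so the system has no integer solution.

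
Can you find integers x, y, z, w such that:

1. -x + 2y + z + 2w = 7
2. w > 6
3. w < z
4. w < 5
No

A contradictory subset is {w > 6, w < 5}. No integer assignment can satisfy these jointly:

  - w > 6: bounds one variable relative to a constant
  - w < 5: bounds one variable relative to a constant

Direct contradiction: the bounds on w require w ≥ 7 and w ≤ 4 simultaneously, which is empty.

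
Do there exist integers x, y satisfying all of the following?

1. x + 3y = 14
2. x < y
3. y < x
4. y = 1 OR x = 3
No

A contradictory subset is {x < y, y < x}. No integer assignment can satisfy these jointly:

  - x < y: bounds one variable relative to another variable
  - y < x: bounds one variable relative to another variable

Direct contradiction: y > x and x > y cannot both hold.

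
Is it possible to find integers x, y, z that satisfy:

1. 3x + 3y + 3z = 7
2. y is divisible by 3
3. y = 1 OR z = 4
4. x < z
No

Even the single constraint (3x + 3y + 3z = 7) is infeasible over the integers.

  - 3x + 3y + 3z = 7: every term on the left is divisible by 3, so the LHS ≡ 0 (mod 3), but the RHS 7 is not — no integer solution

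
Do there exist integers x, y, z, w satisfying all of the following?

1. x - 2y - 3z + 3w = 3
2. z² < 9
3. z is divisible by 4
Yes

Take x = 3, y = 0, z = 0, w = 0. Substituting into each constraint:
  (1) 3 - 2(0) - 3(0) + 3(0) = 3 ✓
  (2) z² = (0)² = 0, and 0 < 9 ✓
  (3) 0 = 4 × 0, remainder 0 ✓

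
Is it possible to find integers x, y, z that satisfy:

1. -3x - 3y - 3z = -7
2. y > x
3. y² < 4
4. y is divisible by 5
No

Even the single constraint (-3x - 3y - 3z = -7) is infeasible over the integers.

  - -3x - 3y - 3z = -7: every term on the left is divisible by 3, so the LHS ≡ 0 (mod 3), but the RHS -7 is not — no integer solution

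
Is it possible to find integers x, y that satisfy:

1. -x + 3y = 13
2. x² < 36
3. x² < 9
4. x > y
No

A contradictory subset is {-x + 3y = 13, x² < 9, x > y}. No integer assignment can satisfy these jointly:

  - -x + 3y = 13: is a linear equation tying the variables together
  - x² < 9: restricts x to |x| ≤ 2
  - x > y: bounds one variable relative to another variable

Propagating the comparison: y < x and x ≤ 2 give y ≤ 1. Range argument: with x ∈ [-2, 2], y ∈ [−∞, 1], the left side of the equation is at most 5, but the right side is 13 > 5. No integer solution exists.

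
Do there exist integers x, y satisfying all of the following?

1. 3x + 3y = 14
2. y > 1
No

Even the single constraint (3x + 3y = 14) is infeasible over the integers.

  - 3x + 3y = 14: every term on the left is divisible by 3, so the LHS ≡ 0 (mod 3), but the RHS 14 is not — no integer solution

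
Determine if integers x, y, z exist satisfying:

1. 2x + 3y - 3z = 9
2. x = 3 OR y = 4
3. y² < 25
Yes

Take x = 3, y = 1, z = 0. Substituting into each constraint:
  (1) 2(3) + 3(1) - 3(0) = 9 ✓
  (2) x = 3, target 3 ✓ (first branch holds)
  (3) y² = (1)² = 1, and 1 < 25 ✓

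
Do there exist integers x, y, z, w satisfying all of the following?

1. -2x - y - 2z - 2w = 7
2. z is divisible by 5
Yes

Take x = 0, y = -7, z = 0, w = 0. Substituting into each constraint:
  (1) -2(0) + 7 - 2(0) - 2(0) = 7 ✓
  (2) 0 = 5 × 0, remainder 0 ✓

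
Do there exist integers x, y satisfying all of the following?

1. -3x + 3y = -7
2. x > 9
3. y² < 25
No

Even the single constraint (-3x + 3y = -7) is infeasible over the integers.

  - -3x + 3y = -7: every term on the left is divisible by 3, so the LHS ≡ 0 (mod 3), but the RHS -7 is not — no integer solution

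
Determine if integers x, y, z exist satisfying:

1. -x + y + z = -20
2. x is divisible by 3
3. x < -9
Yes

Take x = -12, y = -32, z = 0. Substituting into each constraint:
  (1) 12 + (-32) + 0 = -20 ✓
  (2) -12 = 3 × -4, remainder 0 ✓
  (3) -12 < -9 ✓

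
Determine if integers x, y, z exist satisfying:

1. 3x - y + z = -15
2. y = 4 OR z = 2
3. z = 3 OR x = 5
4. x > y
Yes

Take x = 5, y = 4, z = -26. Substituting into each constraint:
  (1) 3(5) + (-4) + (-26) = -15 ✓
  (2) y = 4, target 4 ✓ (first branch holds)
  (3) x = 5, target 5 ✓ (second branch holds)
  (4) 5 > 4 ✓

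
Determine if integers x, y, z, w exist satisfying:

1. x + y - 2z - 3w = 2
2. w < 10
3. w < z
Yes

Take x = 0, y = -1, z = 0, w = -1. Substituting into each constraint:
  (1) 0 + (-1) - 2(0) - 3(-1) = 2 ✓
  (2) -1 < 10 ✓
  (3) -1 < 0 ✓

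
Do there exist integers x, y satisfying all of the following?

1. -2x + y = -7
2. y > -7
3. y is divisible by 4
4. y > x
No

A contradictory subset is {-2x + y = -7, y is divisible by 4}. No integer assignment can satisfy these jointly:

  - -2x + y = -7: is a linear equation tying the variables together
  - y is divisible by 4: restricts y to multiples of 4

Modular obstruction: writing y = 4y', every remaining term of the linear equation is divisible by 2, so the left side is ≡ 0 (mod 2); but the right side -7 ≡ 1 (mod 2). No integers can satisfy it.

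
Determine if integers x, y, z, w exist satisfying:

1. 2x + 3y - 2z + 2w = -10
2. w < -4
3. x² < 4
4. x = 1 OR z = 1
Yes

Take x = 1, y = -2, z = -2, w = -5. Substituting into each constraint:
  (1) 2(1) + 3(-2) - 2(-2) + 2(-5) = -10 ✓
  (2) -5 < -4 ✓
  (3) x² = (1)² = 1, and 1 < 4 ✓
  (4) x = 1, target 1 ✓ (first branch holds)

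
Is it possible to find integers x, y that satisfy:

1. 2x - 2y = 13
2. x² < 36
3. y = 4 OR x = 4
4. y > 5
No

Even the single constraint (2x - 2y = 13) is infeasible over the integers.

  - 2x - 2y = 13: every term on the left is divisible by 2, so the LHS ≡ 0 (mod 2), but the RHS 13 is not — no integer solution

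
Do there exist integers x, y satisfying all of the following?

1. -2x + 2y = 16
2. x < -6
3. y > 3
No

The full constraint system is jointly infeasible over the integers. Each constraint and what it forces:

  - -2x + 2y = 16: is a linear equation tying the variables together
  - x < -6: bounds one variable relative to a constant
  - y > 3: bounds one variable relative to a constant

Range argument: with x ∈ [−∞, -7], y ∈ [4, ∞], the left side of the equation is at least 22, but the right side is 16 < 22. No integer solution exists.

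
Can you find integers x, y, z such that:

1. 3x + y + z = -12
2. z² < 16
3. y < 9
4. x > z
Yes

Take x = 1, y = -15, z = 0. Substituting into each constraint:
  (1) 3(1) + (-15) + 0 = -12 ✓
  (2) z² = (0)² = 0, and 0 < 16 ✓
  (3) -15 < 9 ✓
  (4) 1 > 0 ✓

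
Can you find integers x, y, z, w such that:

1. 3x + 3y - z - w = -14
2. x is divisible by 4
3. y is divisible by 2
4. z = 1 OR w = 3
Yes

Take x = -4, y = 0, z = 1, w = 1. Substituting into each constraint:
  (1) 3(-4) + 3(0) + (-1) + (-1) = -14 ✓
  (2) -4 = 4 × -1, remainder 0 ✓
  (3) 0 = 2 × 0, remainder 0 ✓
  (4) z = 1, target 1 ✓ (first branch holds)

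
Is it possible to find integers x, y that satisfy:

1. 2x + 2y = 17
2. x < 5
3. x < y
No

Even the single constraint (2x + 2y = 17) is infeasible over the integers.

  - 2x + 2y = 17: every term on the left is divisible by 2, so the LHS ≡ 0 (mod 2), but the RHS 17 is not — no integer solution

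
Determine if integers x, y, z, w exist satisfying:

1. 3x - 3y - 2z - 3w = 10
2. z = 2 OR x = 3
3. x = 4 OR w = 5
Yes

Take x = 3, y = -4, z = -2, w = 5. Substituting into each constraint:
  (1) 3(3) - 3(-4) - 2(-2) - 3(5) = 10 ✓
  (2) x = 3, target 3 ✓ (second branch holds)
  (3) w = 5, target 5 ✓ (second branch holds)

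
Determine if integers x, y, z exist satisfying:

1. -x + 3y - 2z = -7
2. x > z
Yes

Take x = 1, y = -2, z = 0. Substituting into each constraint:
  (1) (-1) + 3(-2) - 2(0) = -7 ✓
  (2) 1 > 0 ✓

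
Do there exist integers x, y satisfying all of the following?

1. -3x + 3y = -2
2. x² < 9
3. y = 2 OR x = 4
No

Even the single constraint (-3x + 3y = -2) is infeasible over the integers.

  - -3x + 3y = -2: every term on the left is divisible by 3, so the LHS ≡ 0 (mod 3), but the RHS -2 is not — no integer solution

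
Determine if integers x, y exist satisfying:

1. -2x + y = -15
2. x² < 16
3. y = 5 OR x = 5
No

The full constraint system is jointly infeasible over the integers. Each constraint and what it forces:

  - -2x + y = -15: is a linear equation tying the variables together
  - x² < 16: restricts x to |x| ≤ 3
  - y = 5 OR x = 5: forces a choice: either y = 5 or x = 5

Split on the disjunction (y = 5 OR x = 5):
  • If y = 5: the equation forces x = 10, but x² < 16 requires |x| ≤ 3.
  • If x = 5: this contradicts x² < 16, which requires |x| ≤ 3.
Both branches are infeasible, so the system has no integer solution.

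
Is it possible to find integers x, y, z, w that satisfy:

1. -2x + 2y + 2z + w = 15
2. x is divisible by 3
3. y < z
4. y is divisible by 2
Yes

Take x = 0, y = 0, z = 1, w = 13. Substituting into each constraint:
  (1) -2(0) + 2(0) + 2(1) + 13 = 15 ✓
  (2) 0 = 3 × 0, remainder 0 ✓
  (3) 0 < 1 ✓
  (4) 0 = 2 × 0, remainder 0 ✓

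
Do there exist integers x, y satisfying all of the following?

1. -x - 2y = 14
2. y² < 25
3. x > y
No

The full constraint system is jointly infeasible over the integers. Each constraint and what it forces:

  - -x - 2y = 14: is a linear equation tying the variables together
  - y² < 25: restricts y to |y| ≤ 4
  - x > y: bounds one variable relative to another variable

Propagating the comparison: x > y and y ≥ -4 give x ≥ -3. Range argument: with x ∈ [-3, ∞], y ∈ [-4, 4], the left side of the equation is at most 11, but the right side is 14 > 11. No integer solution exists.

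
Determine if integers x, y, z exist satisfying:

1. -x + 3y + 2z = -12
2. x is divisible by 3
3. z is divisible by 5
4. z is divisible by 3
Yes

Take x = 0, y = -4, z = 0. Substituting into each constraint:
  (1) 0 + 3(-4) + 2(0) = -12 ✓
  (2) 0 = 3 × 0, remainder 0 ✓
  (3) 0 = 5 × 0, remainder 0 ✓
  (4) 0 = 3 × 0, remainder 0 ✓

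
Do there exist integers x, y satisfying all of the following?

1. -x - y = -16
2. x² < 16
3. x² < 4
Yes

Take x = 0, y = 16. Substituting into each constraint:
  (1) 0 + (-16) = -16 ✓
  (2) x² = (0)² = 0, and 0 < 16 ✓
  (3) x² = (0)² = 0, and 0 < 4 ✓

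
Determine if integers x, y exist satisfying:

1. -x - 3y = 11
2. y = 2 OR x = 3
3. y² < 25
Yes

Take x = -17, y = 2. Substituting into each constraint:
  (1) 17 - 3(2) = 11 ✓
  (2) y = 2, target 2 ✓ (first branch holds)
  (3) y² = (2)² = 4, and 4 < 25 ✓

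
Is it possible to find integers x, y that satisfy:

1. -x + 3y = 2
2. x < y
Yes

Take x = -2, y = 0. Substituting into each constraint:
  (1) 2 + 3(0) = 2 ✓
  (2) -2 < 0 ✓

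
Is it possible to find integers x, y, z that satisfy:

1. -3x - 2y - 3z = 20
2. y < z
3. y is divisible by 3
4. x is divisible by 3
No

A contradictory subset is {-3x - 2y - 3z = 20, y is divisible by 3}. No integer assignment can satisfy these jointly:

  - -3x - 2y - 3z = 20: is a linear equation tying the variables together
  - y is divisible by 3: restricts y to multiples of 3

Modular obstruction: writing y = 3y', every remaining term of the linear equation is divisible by 3, so the left side is ≡ 0 (mod 3); but the right side 20 ≡ 2 (mod 3). No integers can satisfy it.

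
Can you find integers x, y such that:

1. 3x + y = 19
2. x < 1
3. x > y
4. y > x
No

A contradictory subset is {x > y, y > x}. No integer assignment can satisfy these jointly:

  - x > y: bounds one variable relative to another variable
  - y > x: bounds one variable relative to another variable

Direct contradiction: x > y and y > x cannot both hold.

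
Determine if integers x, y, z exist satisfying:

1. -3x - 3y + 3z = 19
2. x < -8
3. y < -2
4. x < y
No

Even the single constraint (-3x - 3y + 3z = 19) is infeasible over the integers.

  - -3x - 3y + 3z = 19: every term on the left is divisible by 3, so the LHS ≡ 0 (mod 3), but the RHS 19 is not — no integer solution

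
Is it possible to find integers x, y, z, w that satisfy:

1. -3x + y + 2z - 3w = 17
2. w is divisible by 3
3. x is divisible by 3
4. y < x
Yes

Take x = 0, y = -1, z = 9, w = 0. Substituting into each constraint:
  (1) -3(0) + (-1) + 2(9) - 3(0) = 17 ✓
  (2) 0 = 3 × 0, remainder 0 ✓
  (3) 0 = 3 × 0, remainder 0 ✓
  (4) -1 < 0 ✓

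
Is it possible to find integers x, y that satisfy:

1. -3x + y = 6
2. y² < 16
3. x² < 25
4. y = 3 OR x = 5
Yes

Take x = -1, y = 3. Substituting into each constraint:
  (1) -3(-1) + 3 = 6 ✓
  (2) y² = (3)² = 9, and 9 < 16 ✓
  (3) x² = (-1)² = 1, and 1 < 25 ✓
  (4) y = 3, target 3 ✓ (first branch holds)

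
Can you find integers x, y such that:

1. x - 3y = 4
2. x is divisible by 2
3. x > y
Yes

Take x = 4, y = 0. Substituting into each constraint:
  (1) 4 - 3(0) = 4 ✓
  (2) 4 = 2 × 2, remainder 0 ✓
  (3) 4 > 0 ✓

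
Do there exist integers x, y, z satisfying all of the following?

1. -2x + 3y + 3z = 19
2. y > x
Yes

Take x = 1, y = 2, z = 5. Substituting into each constraint:
  (1) -2(1) + 3(2) + 3(5) = 19 ✓
  (2) 2 > 1 ✓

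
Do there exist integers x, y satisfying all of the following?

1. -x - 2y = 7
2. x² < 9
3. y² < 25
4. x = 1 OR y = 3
Yes

Take x = 1, y = -4. Substituting into each constraint:
  (1) (-1) - 2(-4) = 7 ✓
  (2) x² = (1)² = 1, and 1 < 9 ✓
  (3) y² = (-4)² = 16, and 16 < 25 ✓
  (4) x = 1, target 1 ✓ (first branch holds)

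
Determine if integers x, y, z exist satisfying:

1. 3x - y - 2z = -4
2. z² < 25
Yes

Take x = 0, y = 4, z = 0. Substituting into each constraint:
  (1) 3(0) + (-4) - 2(0) = -4 ✓
  (2) z² = (0)² = 0, and 0 < 25 ✓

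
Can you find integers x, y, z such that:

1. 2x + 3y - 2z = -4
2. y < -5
Yes

Take x = 7, y = -6, z = 0. Substituting into each constraint:
  (1) 2(7) + 3(-6) - 2(0) = -4 ✓
  (2) -6 < -5 ✓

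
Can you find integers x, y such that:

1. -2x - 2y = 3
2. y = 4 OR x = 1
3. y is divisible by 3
No

Even the single constraint (-2x - 2y = 3) is infeasible over the integers.

  - -2x - 2y = 3: every term on the left is divisible by 2, so the LHS ≡ 0 (mod 2), but the RHS 3 is not — no integer solution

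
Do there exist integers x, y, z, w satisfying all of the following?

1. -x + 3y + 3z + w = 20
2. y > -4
Yes

Take x = 0, y = 0, z = 0, w = 20. Substituting into each constraint:
  (1) 0 + 3(0) + 3(0) + 20 = 20 ✓
  (2) 0 > -4 ✓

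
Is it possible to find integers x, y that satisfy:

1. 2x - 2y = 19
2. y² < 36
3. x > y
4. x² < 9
No

Even the single constraint (2x - 2y = 19) is infeasible over the integers.

  - 2x - 2y = 19: every term on the left is divisible by 2, so the LHS ≡ 0 (mod 2), but the RHS 19 is not — no integer solution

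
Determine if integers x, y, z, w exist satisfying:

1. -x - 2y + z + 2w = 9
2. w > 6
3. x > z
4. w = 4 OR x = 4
Yes

Take x = 4, y = 2, z = 3, w = 7. Substituting into each constraint:
  (1) (-4) - 2(2) + 3 + 2(7) = 9 ✓
  (2) 7 > 6 ✓
  (3) 4 > 3 ✓
  (4) x = 4, target 4 ✓ (second branch holds)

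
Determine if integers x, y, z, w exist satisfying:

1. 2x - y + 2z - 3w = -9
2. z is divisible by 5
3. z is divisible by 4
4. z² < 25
Yes

Take x = -4, y = 1, z = 0, w = 0. Substituting into each constraint:
  (1) 2(-4) + (-1) + 2(0) - 3(0) = -9 ✓
  (2) 0 = 5 × 0, remainder 0 ✓
  (3) 0 = 4 × 0, remainder 0 ✓
  (4) z² = (0)² = 0, and 0 < 25 ✓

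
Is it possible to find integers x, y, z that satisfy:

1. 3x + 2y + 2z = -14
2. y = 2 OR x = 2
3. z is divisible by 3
Yes

Take x = 2, y = -10, z = 0. Substituting into each constraint:
  (1) 3(2) + 2(-10) + 2(0) = -14 ✓
  (2) x = 2, target 2 ✓ (second branch holds)
  (3) 0 = 3 × 0, remainder 0 ✓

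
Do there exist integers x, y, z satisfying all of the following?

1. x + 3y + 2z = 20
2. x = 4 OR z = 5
Yes

Take x = 1, y = 3, z = 5. Substituting into each constraint:
  (1) 1 + 3(3) + 2(5) = 20 ✓
  (2) z = 5, target 5 ✓ (second branch holds)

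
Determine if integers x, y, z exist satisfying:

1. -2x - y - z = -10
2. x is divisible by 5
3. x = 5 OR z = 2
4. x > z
Yes

Take x = 5, y = -1, z = 1. Substituting into each constraint:
  (1) -2(5) + 1 + (-1) = -10 ✓
  (2) 5 = 5 × 1, remainder 0 ✓
  (3) x = 5, target 5 ✓ (first branch holds)
  (4) 5 > 1 ✓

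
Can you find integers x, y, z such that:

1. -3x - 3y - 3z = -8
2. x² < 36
No

Even the single constraint (-3x - 3y - 3z = -8) is infeasible over the integers.

  - -3x - 3y - 3z = -8: every term on the left is divisible by 3, so the LHS ≡ 0 (mod 3), but the RHS -8 is not — no integer solution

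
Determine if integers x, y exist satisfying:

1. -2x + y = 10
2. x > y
Yes

Take x = -11, y = -12. Substituting into each constraint:
  (1) -2(-11) + (-12) = 10 ✓
  (2) -11 > -12 ✓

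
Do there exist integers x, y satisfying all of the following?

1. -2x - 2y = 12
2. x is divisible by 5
Yes

Take x = 0, y = -6. Substituting into each constraint:
  (1) -2(0) - 2(-6) = 12 ✓
  (2) 0 = 5 × 0, remainder 0 ✓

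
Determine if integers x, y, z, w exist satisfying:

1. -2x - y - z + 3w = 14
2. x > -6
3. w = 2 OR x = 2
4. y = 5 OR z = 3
Yes

Take x = 0, y = 5, z = -13, w = 2. Substituting into each constraint:
  (1) -2(0) + (-5) + 13 + 3(2) = 14 ✓
  (2) 0 > -6 ✓
  (3) w = 2, target 2 ✓ (first branch holds)
  (4) y = 5, target 5 ✓ (first branch holds)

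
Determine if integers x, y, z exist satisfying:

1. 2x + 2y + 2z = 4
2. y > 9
Yes

Take x = -8, y = 10, z = 0. Substituting into each constraint:
  (1) 2(-8) + 2(10) + 2(0) = 4 ✓
  (2) 10 > 9 ✓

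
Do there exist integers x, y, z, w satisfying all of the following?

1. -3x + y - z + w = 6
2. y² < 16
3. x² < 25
Yes

Take x = -2, y = 0, z = 0, w = 0. Substituting into each constraint:
  (1) -3(-2) + 0 + 0 + 0 = 6 ✓
  (2) y² = (0)² = 0, and 0 < 16 ✓
  (3) x² = (-2)² = 4, and 4 < 25 ✓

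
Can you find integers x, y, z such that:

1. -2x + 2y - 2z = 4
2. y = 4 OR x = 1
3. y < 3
Yes

Take x = 1, y = 0, z = -3. Substituting into each constraint:
  (1) -2(1) + 2(0) - 2(-3) = 4 ✓
  (2) x = 1, target 1 ✓ (second branch holds)
  (3) 0 < 3 ✓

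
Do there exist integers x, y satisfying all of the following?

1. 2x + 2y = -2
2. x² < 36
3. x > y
Yes

Take x = 0, y = -1. Substituting into each constraint:
  (1) 2(0) + 2(-1) = -2 ✓
  (2) x² = (0)² = 0, and 0 < 36 ✓
  (3) 0 > -1 ✓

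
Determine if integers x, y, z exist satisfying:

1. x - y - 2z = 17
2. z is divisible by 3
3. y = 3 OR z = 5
Yes

Take x = 20, y = 3, z = 0. Substituting into each constraint:
  (1) 20 + (-3) - 2(0) = 17 ✓
  (2) 0 = 3 × 0, remainder 0 ✓
  (3) y = 3, target 3 ✓ (first branch holds)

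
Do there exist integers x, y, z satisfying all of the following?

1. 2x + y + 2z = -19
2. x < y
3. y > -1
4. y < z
Yes

Take x = -12, y = 1, z = 2. Substituting into each constraint:
  (1) 2(-12) + 1 + 2(2) = -19 ✓
  (2) -12 < 1 ✓
  (3) 1 > -1 ✓
  (4) 1 < 2 ✓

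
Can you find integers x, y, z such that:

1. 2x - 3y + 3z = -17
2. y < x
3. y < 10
Yes

Take x = 2, y = 1, z = -6. Substituting into each constraint:
  (1) 2(2) - 3(1) + 3(-6) = -17 ✓
  (2) 1 < 2 ✓
  (3) 1 < 10 ✓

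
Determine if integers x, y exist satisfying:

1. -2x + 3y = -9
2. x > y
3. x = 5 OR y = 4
No

A contradictory subset is {-2x + 3y = -9, x = 5 OR y = 4}. No integer assignment can satisfy these jointly:

  - -2x + 3y = -9: is a linear equation tying the variables together
  - x = 5 OR y = 4: forces a choice: either x = 5 or y = 4

Split on the disjunction (x = 5 OR y = 4):
  • If x = 5: with x = 5, every remaining term of the linear equation is divisible by 3, so the left side is ≡ 0 (mod 3); but the right side 1 ≡ 1 (mod 3). No integers can satisfy it.
  • If y = 4: with y = 4, every remaining term of the linear equation is divisible by 2, so the left side is ≡ 0 (mod 2); but the right side -21 ≡ 1 (mod 2). No integers can satisfy it.
Both branches are infeasible, so the system has no integer solution.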